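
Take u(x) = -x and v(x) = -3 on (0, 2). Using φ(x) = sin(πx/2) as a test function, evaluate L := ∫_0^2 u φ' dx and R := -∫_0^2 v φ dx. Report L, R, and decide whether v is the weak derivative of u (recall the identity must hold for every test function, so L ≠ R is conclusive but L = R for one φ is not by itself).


LHS = 4/π, RHS = 12/π. No, v is not the weak derivative of u.

u(x) = -x, classical derivative u'(x) = -1.
φ(x) = sin(πx/2), so φ'(x) = π*cos(π*x/2)/2.
Note φ(0) = φ(2) = 0, so the boundary term u·φ vanishes.
LHS = ∫_0^2 u(x) φ'(x) dx = ∫_0^2 (-π*x*cos(π*x/2)/2) dx. Term by term:
  ∫_0^2 -π*x*cos(π*x/2)/2 dx = 4/π.
So LHS = 4/π.
∫_0^2 v(x) φ(x) dx = ∫_0^2 (-3*sin(π*x/2)) dx. Term by term:
  ∫_0^2 -3*sin(π*x/2) dx = -12/π.
So RHS = -∫_0^2 v(x) φ(x) dx = 12/π.
LHS − RHS = -8/π ≠ 0, so the identity fails.
(For a valid weak derivative the identity must hold for EVERY test function, in particular this one. The failure shows v is NOT the weak derivative of u.)
Correct weak derivative would be u'(x) = -1.


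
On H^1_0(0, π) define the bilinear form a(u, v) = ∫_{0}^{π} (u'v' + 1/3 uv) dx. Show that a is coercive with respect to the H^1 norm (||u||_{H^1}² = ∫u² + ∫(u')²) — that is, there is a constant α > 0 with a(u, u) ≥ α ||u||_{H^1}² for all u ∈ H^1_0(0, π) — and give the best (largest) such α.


α = 2/3

Coercivity of a(·,·) on H^1_0(0, π) means a(u, u) ≥ α ||u||_{H^1}² for every u ∈ H^1_0.
The interval has length L = π, and Poincaré/coercivity depend only on L. Here a(u, u) = ∫(u')² + (1/3)·∫u².
Here 0 < c = 1/3 < 1. The condition a(u,u) ≥ α||u||_{H^1}² reads (1−α)∫(u')² ≥ (α−c)∫u². Any admissible α is ≤ 1 (rapidly oscillating u have ∫u²/∫(u')² → 0), and α = 1 would force 0 ≥ (1−c)∫u², impossible since c < 1; so 1−α > 0. By the sharp Poincaré inequality on H^1_0 of an interval of length L, ∫(u')² ≥ (π/L)²∫u² with equality for the first sine mode sin(π(x−x₀)/L) (x₀ the left endpoint), so the inequality holds for all u iff (1−α)(π/L)² ≥ α − c, i.e. α ≤ ((π/L)² + c)/((π/L)² + 1) = (1 + c(L/π)²)/(1 + (L/π)²). With (π/L)² = 1 and c = 1/3, the largest admissible constant is α = ((π/L)² + c)/((π/L)² + 1).
Simplifying, α = 2/3.


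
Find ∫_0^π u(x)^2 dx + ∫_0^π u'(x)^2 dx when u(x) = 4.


||u||_{H^1(0,π)}^2 = 16*π

u'(x) = 0.
Expand u² and (u')² and integrate term by term on (0, π), using: for integers n ≥ 1, ∫_0^π sin²(nx) dx = ∫_0^π cos²(nx) dx = π/2; for n ≠ n', ∫_0^π sin(nx)sin(n'x) dx = ∫_0^π cos(nx)cos(n'x) dx = 0; and by product-to-sum, ∫_0^π sin(nx)cos(n'x) dx = ½∫_0^π [sin((n+n')x) + sin((n−n')x)] dx, which is 0 when n+n' is even and 2n/(n²−n'²) when n+n' is odd (it need not vanish on (0, π)). For the constant mode: ∫_0^π 1 dx = π, ∫_0^π cos(nx) dx = 0, ∫_0^π sin(nx) dx = (1−(−1)^n)/n.
  u² squared terms: (4)²·∫1 dx = 16·π = 16*π.
  So ∫_0^π u² dx = 16*π.
  u' ≡ 0, so ∫_0^π (u')² dx = 0.
||u||_{H^1}^2 = (16*π) + (0) = 16*π.


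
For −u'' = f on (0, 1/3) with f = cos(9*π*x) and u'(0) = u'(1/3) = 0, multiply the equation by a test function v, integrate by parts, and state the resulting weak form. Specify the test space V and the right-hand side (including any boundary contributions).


V = H^1(0, 1/3) (no boundary constraint on v; u is determined up to an additive constant); weak form: ∫_0^1/3 u'v' dx = ∫_0^1/3 (cos(9*π*x)) v dx for all v ∈ V.

Multiply both sides by a test function v and integrate from 0 to 1/3:
  ∫_0^1/3 −u''(x) v(x) dx = ∫_0^1/3 f(x) v(x) dx.
Integrate the LHS by parts once:
  ∫_0^1/3 −u'' v dx = −[u'(x) v(x)]_0^1/3 + ∫_0^1/3 u'(x) v'(x) dx.
Thus ∫_0^1/3 u'(x) v'(x) dx = ∫_0^1/3 f(x) v(x) dx + [u'(x) v(x)]_0^1/3.
Choose V so that boundary terms are either known or forced to vanish.
u has homogeneous Neumann: u'(0) = u'(1/3) = 0. So [u' v]_0^1/3 = 0·v(1/3) − 0·v(0) = 0 for any v; take V = H^1(0, 1/3).
Weak formulation: find u (satisfying any essential BC) such that ∫_0^1/3 u'(x) v'(x) dx = ∫_0^1/3 f v dx for all v ∈ V (homogeneous Neumann, so boundary terms vanish).
Substituting f(x) = cos(9*π*x), the right-hand side is ∫_0^1/3 (cos(9*π*x)) v dx.
Compatibility check (pure Neumann): taking v ≡ 1 ∈ V gives 0 = ∫_0^1/3 f dx + (0) − (0), i.e. ∫_0^1/3 f dx must equal u'(0) − u'(1/3) = 0. Indeed ∫_0^1/3 (cos(9*π*x)) dx = 0, so the data are compatible. The solution is then unique only up to an additive constant (fix it e.g. by requiring ∫_0^1/3 u dx = 0).


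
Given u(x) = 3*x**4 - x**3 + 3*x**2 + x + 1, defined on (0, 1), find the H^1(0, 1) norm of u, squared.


||u||_{H^1}^2 = 26909/420

The H^1 norm (squared) on an interval (0, L) is
  ||u||_{H^1}^2 = ∫_0^L u(x)^2 dx + ∫_0^L u'(x)^2 dx.
Compute u'(x) = 12*x**3 - 3*x**2 + 6*x + 1.
Then u(x)^2 = 9*x**8 - 6*x**7 + 19*x**6 + 13*x**4 + 4*x**3 + 7*x**2 + 2*x + 1 and u'(x)^2 = 144*x**6 - 72*x**5 + 153*x**4 - 12*x**3 + 30*x**2 + 12*x + 1.
Integrate each monomial from 0 to 1 using ∫_0^1 c·x^n dx = c·1^(n+1)/(n+1):
  ∫_0^1 u(x)^2 dx = ∫_0^1 (9*x^8 - 6*x^7 + 19*x^6 + 13*x^4 + 4*x^3 + 7*x^2 + 2*x + 1) dx. Term by term:
    ∫_0^1 9*x^8 dx = 1;  ∫_0^1 -6*x^7 dx = -3/4;  ∫_0^1 19*x^6 dx = 19/7;
    ∫_0^1 13*x^4 dx = 13/5;  ∫_0^1 4*x^3 dx = 1;  ∫_0^1 7*x^2 dx = 7/3;
    ∫_0^1 2*x dx = 1;  ∫_0^1 1 dx = 1.
  Sum: 1 − 3/4 + 19/7 + 13/5 + 1 + 7/3 + 1 + 1 = 4577/420.
  ∫_0^1 u'(x)^2 dx = ∫_0^1 (144*x^6 - 72*x^5 + 153*x^4 - 12*x^3 + 30*x^2 + 12*x + 1) dx. Term by term:
    ∫_0^1 144*x^6 dx = 144/7;  ∫_0^1 -72*x^5 dx = -12;  ∫_0^1 153*x^4 dx = 153/5;
    ∫_0^1 -12*x^3 dx = -3;  ∫_0^1 30*x^2 dx = 10;  ∫_0^1 12*x dx = 6;
    ∫_0^1 1 dx = 1.
  Sum: 144/7 − 12 + 153/5 − 3 + 10 + 6 + 1 = 1861/35.
Adding: ||u||_{H^1}^2 = 4577/420 + 1861/35 = 26909/420.


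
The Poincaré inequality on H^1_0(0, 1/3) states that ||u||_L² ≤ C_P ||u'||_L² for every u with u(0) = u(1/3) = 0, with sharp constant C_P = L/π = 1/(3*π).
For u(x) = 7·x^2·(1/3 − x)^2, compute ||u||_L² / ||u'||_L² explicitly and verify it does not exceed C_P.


||u||_L² / ||u'||_L² = sqrt(3)/18 < C_P = 1/(3*π).

u(x) = 7·x^2·(1/3 − x)^2, so u'(x) = 14*x*(3*x - 1)*(6*x - 1)/9.
u(x) = 7·x^2·(1/3 − x)^2 vanishes at x = 0 and x = 1/3, so u ∈ H^1_0(0, 1/3). Differentiate via the product rule and integrate the resulting polynomials term by term.
  ∫_0^1/3 u² dx = ∫_0^1/3 (49*x^8 - 196*x^7/3 + 98*x^6/3 - 196*x^5/27 + 49*x^4/81) dx. Term by term:
    ∫_0^1/3 49*x^8 dx = 49/177147;  ∫_0^1/3 -196*x^7/3 dx = -49/39366;  ∫_0^1/3 98*x^6/3 dx = 14/6561;
    ∫_0^1/3 -196*x^5/27 dx = -98/59049;  ∫_0^1/3 49*x^4/81 dx = 49/98415.
  Sum: 49/177147 − 49/39366 + 14/6561 − 98/59049 + 49/98415 = 7/1771470.
  ∫_0^1/3 (u')² dx = ∫_0^1/3 (784*x^6 - 784*x^5 + 2548*x^4/9 - 392*x^3/9 + 196*x^2/81) dx. Term by term:
    ∫_0^1/3 784*x^6 dx = 112/2187;  ∫_0^1/3 -784*x^5 dx = -392/2187;  ∫_0^1/3 2548*x^4/9 dx = 2548/10935;
    ∫_0^1/3 -392*x^3/9 dx = -98/729;  ∫_0^1/3 196*x^2/81 dx = 196/6561.
  Sum: 112/2187 − 392/2187 + 2548/10935 − 98/729 + 196/6561 = 14/32805.
∫_0^1/3 u² dx = 7/1771470, so ||u||_L² = sqrt(210)/7290.
∫_0^1/3 (u')² dx = 14/32805, so ||u'||_L² = sqrt(70)/405.
Ratio ||u||_L² / ||u'||_L² = sqrt(3)/18.
Sharp Poincaré constant on H^1_0(0, 1/3) is C_P = L/π = 1/(3*π), achieved by sin(3*π·x).
A polynomial bump cannot attain the sharp Poincaré constant (only the first sine eigenfunction does), so the ratio is strictly less than C_P, consistent with ||u||_L² ≤ C_P ||u'||_L².


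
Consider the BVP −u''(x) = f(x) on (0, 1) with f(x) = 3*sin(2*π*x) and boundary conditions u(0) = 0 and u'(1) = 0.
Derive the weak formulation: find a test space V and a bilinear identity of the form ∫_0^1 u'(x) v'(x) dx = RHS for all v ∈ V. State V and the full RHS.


V = {v ∈ H^1(0, 1) : v(0) = 0} (test functions vanish at x = 0 where u is specified); weak form: ∫_0^1 u'v' dx = ∫_0^1 (3*sin(2*π*x)) v dx for all v ∈ V.

Multiply both sides by a test function v and integrate from 0 to 1:
  ∫_0^1 −u''(x) v(x) dx = ∫_0^1 f(x) v(x) dx.
Integrate the LHS by parts once:
  ∫_0^1 −u'' v dx = −[u'(x) v(x)]_0^1 + ∫_0^1 u'(x) v'(x) dx.
Thus ∫_0^1 u'(x) v'(x) dx = ∫_0^1 f(x) v(x) dx + [u'(x) v(x)]_0^1.
Choose V so that boundary terms are either known or forced to vanish.
Mixed BC: u(0) = 0 (Dirichlet) and u'(1) = 0 (Neumann). Define V = {v ∈ H^1(0, 1) : v(0) = 0}. Then [u' v]_0^1 = u'(1)·v(1) − u'(0)·0 = 0.
Weak formulation: find u (satisfying any essential BC) such that ∫_0^1 u'(x) v'(x) dx = ∫_0^1 f v dx for all v ∈ V (Dirichlet at 0 absorbed into V; the Neumann datum at x = 1 is zero, so no boundary term remains).
Substituting f(x) = 3*sin(2*π*x), the right-hand side is ∫_0^1 (3*sin(2*π*x)) v dx.


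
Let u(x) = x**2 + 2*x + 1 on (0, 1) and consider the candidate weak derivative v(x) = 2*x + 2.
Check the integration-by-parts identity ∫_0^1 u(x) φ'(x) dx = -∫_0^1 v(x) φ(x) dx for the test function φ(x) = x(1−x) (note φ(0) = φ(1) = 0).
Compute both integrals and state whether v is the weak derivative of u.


LHS = -1/2, RHS = -1/2. Yes, v = u' weakly.

u(x) = x**2 + 2*x + 1, classical derivative u'(x) = 2*x + 2.
φ(x) = x(1−x), so φ'(x) = 1 - 2*x.
Note φ(0) = φ(1) = 0, so the boundary term u·φ vanishes.
LHS = ∫_0^1 u(x) φ'(x) dx = ∫_0^1 (-2*x^3 - 3*x^2 + 1) dx. Term by term:
  ∫_0^1 -2*x^3 dx = -1/2;  ∫_0^1 -3*x^2 dx = -1;  ∫_0^1 1 dx = 1.
Sum: -1/2 − 1 + 1 = -1/2.
So LHS = -1/2.
∫_0^1 v(x) φ(x) dx = ∫_0^1 (-2*x^3 + 2*x) dx. Term by term:
  ∫_0^1 -2*x^3 dx = -1/2;  ∫_0^1 2*x dx = 1.
Sum: -1/2 + 1 = 1/2.
So RHS = -∫_0^1 v(x) φ(x) dx = -1/2.
LHS = RHS, so the identity holds for this test φ.
Moreover u is smooth here and v(x) = u'(x) = 2*x + 2 pointwise, so the identity holds for every test function. Hence v is the weak derivative of u.


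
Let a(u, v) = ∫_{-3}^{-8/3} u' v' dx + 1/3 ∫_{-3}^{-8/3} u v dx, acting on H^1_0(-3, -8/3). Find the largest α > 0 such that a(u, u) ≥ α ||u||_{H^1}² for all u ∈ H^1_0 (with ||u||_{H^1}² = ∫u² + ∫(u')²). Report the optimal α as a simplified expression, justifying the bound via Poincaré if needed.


α = (1 + 27*π^2)/(3*(1 + 9*π^2))

Coercivity of a(·,·) on H^1_0(-3, -8/3) means a(u, u) ≥ α ||u||_{H^1}² for every u ∈ H^1_0.
The interval has length L = 1/3, and Poincaré/coercivity depend only on L. Here a(u, u) = ∫(u')² + (1/3)·∫u².
Here 0 < c = 1/3 < 1. The condition a(u,u) ≥ α||u||_{H^1}² reads (1−α)∫(u')² ≥ (α−c)∫u². Any admissible α is ≤ 1 (rapidly oscillating u have ∫u²/∫(u')² → 0), and α = 1 would force 0 ≥ (1−c)∫u², impossible since c < 1; so 1−α > 0. By the sharp Poincaré inequality on H^1_0 of an interval of length L, ∫(u')² ≥ (π/L)²∫u² with equality for the first sine mode sin(π(x−x₀)/L) (x₀ the left endpoint), so the inequality holds for all u iff (1−α)(π/L)² ≥ α − c, i.e. α ≤ ((π/L)² + c)/((π/L)² + 1) = (1 + c(L/π)²)/(1 + (L/π)²). With (π/L)² = 9*π^2 and c = 1/3, the largest admissible constant is α = ((π/L)² + c)/((π/L)² + 1).
Simplifying, α = (1 + 27*π^2)/(3*(1 + 9*π^2)).


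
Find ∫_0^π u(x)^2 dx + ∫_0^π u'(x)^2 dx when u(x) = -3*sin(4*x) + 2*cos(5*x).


||u||_{H^1(0,π)}^2 = 832/3 + 257*π/2

u'(x) = -10*sin(5*x) - 12*cos(4*x).
Expand u² and (u')² and integrate term by term on (0, π), using: for integers n ≥ 1, ∫_0^π sin²(nx) dx = ∫_0^π cos²(nx) dx = π/2; for n ≠ n', ∫_0^π sin(nx)sin(n'x) dx = ∫_0^π cos(nx)cos(n'x) dx = 0; and by product-to-sum, ∫_0^π sin(nx)cos(n'x) dx = ½∫_0^π [sin((n+n')x) + sin((n−n')x)] dx, which is 0 when n+n' is even and 2n/(n²−n'²) when n+n' is odd (it need not vanish on (0, π)).
  u² squared terms: (-3)²·∫sin(4x)² dx = 9·π/2 = 9*π/2;  (2)²·∫cos(5x)² dx = 4·π/2 = 2*π.
  u² cross terms: 2·(-3)·(2)·∫sin(4x)·cos(5x) dx = -12·(-8/9) = 32/3.
  So ∫_0^π u² dx = 9*π/2 + 2*π + 32/3 = 32/3 + 13*π/2.
  (u')² squared terms: (-12)²·∫cos(4x)² dx = 144·π/2 = 72*π;  (-10)²·∫sin(5x)² dx = 100·π/2 = 50*π.
  (u')² cross terms: 2·(-12)·(-10)·∫cos(4x)·sin(5x) dx = 240·(10/9) = 800/3.
  So ∫_0^π (u')² dx = 72*π + 50*π + 800/3 = 800/3 + 122*π.
||u||_{H^1}^2 = (32/3 + 13*π/2) + (800/3 + 122*π) = 832/3 + 257*π/2.


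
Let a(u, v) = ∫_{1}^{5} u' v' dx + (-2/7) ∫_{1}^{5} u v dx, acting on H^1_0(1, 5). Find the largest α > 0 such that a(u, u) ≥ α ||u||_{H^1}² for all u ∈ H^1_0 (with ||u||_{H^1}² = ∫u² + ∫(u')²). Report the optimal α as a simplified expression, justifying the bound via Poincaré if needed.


α = (-32/7 + π^2)/(π^2 + 16)

Coercivity of a(·,·) on H^1_0(1, 5) means a(u, u) ≥ α ||u||_{H^1}² for every u ∈ H^1_0.
The interval has length L = 4, and Poincaré/coercivity depend only on L. Here a(u, u) = ∫(u')² + (-2/7)·∫u².
Here c = -2/7 < 0 with |c| < (π/L)² = π^2/16, so coercivity still holds. The condition a(u,u) ≥ α||u||_{H^1}² reads (1−α)∫(u')² ≥ (α−c)∫u². Any admissible α is ≤ 1 (rapidly oscillating u have ∫u²/∫(u')² → 0), and α = 1 would force 0 ≥ (1−c)∫u², impossible since c < 1; so 1−α > 0. By the sharp Poincaré inequality on H^1_0 of an interval of length L, ∫(u')² ≥ (π/L)²∫u² with equality for the first sine mode sin(π(x−x₀)/L) (x₀ the left endpoint), so the inequality holds for all u iff (1−α)(π/L)² ≥ α − c, i.e. α ≤ ((π/L)² + c)/((π/L)² + 1) = (1 + c(L/π)²)/(1 + (L/π)²). (Direct route, valid since c ≤ 0: Poincaré gives c∫u² ≥ c(L/π)²∫(u')², so a(u,u) ≥ (1 + c(L/π)²)∫(u')², while ||u||_{H^1}² ≤ (1 + (L/π)²)∫(u')²; dividing yields the same α.) With (π/L)² = π^2/16 and c = -2/7, the largest admissible constant is α = ((π/L)² + c)/((π/L)² + 1).
Simplifying, α = (-32/7 + π^2)/(π^2 + 16).


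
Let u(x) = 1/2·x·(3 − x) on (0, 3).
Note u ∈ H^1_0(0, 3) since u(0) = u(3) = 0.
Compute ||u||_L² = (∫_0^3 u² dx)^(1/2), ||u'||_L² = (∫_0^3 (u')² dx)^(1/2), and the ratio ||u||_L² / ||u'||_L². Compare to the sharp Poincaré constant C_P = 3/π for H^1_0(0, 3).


||u||_L² / ||u'||_L² = 3*sqrt(10)/10 < C_P = 3/π.

u(x) = 1/2·x·(3 − x), so u'(x) = 3/2 - x.
u(x) = 1/2·x·(3 − x) vanishes at x = 0 and x = 3, so u ∈ H^1_0(0, 3). Differentiate via the product rule and integrate the resulting polynomials term by term.
  ∫_0^3 u² dx = ∫_0^3 (x^4/4 - 3*x^3/2 + 9*x^2/4) dx. Term by term:
    ∫_0^3 x^4/4 dx = 243/20;  ∫_0^3 -3*x^3/2 dx = -243/8;  ∫_0^3 9*x^2/4 dx = 81/4.
  Sum: 243/20 − 243/8 + 81/4 = 81/40.
  ∫_0^3 (u')² dx = ∫_0^3 (x^2 - 3*x + 9/4) dx. Term by term:
    ∫_0^3 x^2 dx = 9;  ∫_0^3 -3*x dx = -27/2;  ∫_0^3 9/4 dx = 27/4.
  Sum: 9 − 27/2 + 27/4 = 9/4.
∫_0^3 u² dx = 81/40, so ||u||_L² = 9*sqrt(10)/20.
∫_0^3 (u')² dx = 9/4, so ||u'||_L² = 3/2.
Ratio ||u||_L² / ||u'||_L² = 3*sqrt(10)/10.
Sharp Poincaré constant on H^1_0(0, 3) is C_P = L/π = 3/π, achieved by sin(π/3·x).
A polynomial bump cannot attain the sharp Poincaré constant (only the first sine eigenfunction does), so the ratio is strictly less than C_P, consistent with ||u||_L² ≤ C_P ||u'||_L².


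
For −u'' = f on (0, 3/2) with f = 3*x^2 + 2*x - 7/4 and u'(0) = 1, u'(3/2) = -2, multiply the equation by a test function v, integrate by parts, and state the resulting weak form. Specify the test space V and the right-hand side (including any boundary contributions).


V = H^1(0, 3/2) (v unrestricted at boundary; u is determined up to an additive constant); weak form: ∫_0^3/2 u'v' dx = ∫_0^3/2 (3*x^2 + 2*x - 7/4) v dx − 2·v(3/2) − v(0) for all v ∈ V.

Multiply both sides by a test function v and integrate from 0 to 3/2:
  ∫_0^3/2 −u''(x) v(x) dx = ∫_0^3/2 f(x) v(x) dx.
Integrate the LHS by parts once:
  ∫_0^3/2 −u'' v dx = −[u'(x) v(x)]_0^3/2 + ∫_0^3/2 u'(x) v'(x) dx.
Thus ∫_0^3/2 u'(x) v'(x) dx = ∫_0^3/2 f(x) v(x) dx + [u'(x) v(x)]_0^3/2.
Choose V so that boundary terms are either known or forced to vanish.
u has inhomogeneous Neumann u'(0) = 1, u'(3/2) = -2. [u' v]_0^3/2 = (-2)·v(3/2) − (1)·v(0) = − 2·v(3/2) − v(0). Take V = H^1(0, 3/2); boundary term becomes part of RHS.
Weak formulation: find u (satisfying any essential BC) such that ∫_0^3/2 u'(x) v'(x) dx = ∫_0^3/2 f v dx − 2·v(3/2) − v(0) for all v ∈ V (Neumann data are natural BCs: they enter the RHS as boundary terms).
Substituting f(x) = 3*x^2 + 2*x - 7/4, the right-hand side is ∫_0^3/2 (3*x^2 + 2*x - 7/4) v dx − 2·v(3/2) − v(0).
Compatibility check (pure Neumann): taking v ≡ 1 ∈ V gives 0 = ∫_0^3/2 f dx + (-2) − (1), i.e. ∫_0^3/2 f dx must equal u'(0) − u'(3/2) = 3. Indeed ∫_0^3/2 (3*x^2 + 2*x - 7/4) dx = 3, so the data are compatible. The solution is then unique only up to an additive constant (fix it e.g. by requiring ∫_0^3/2 u dx = 0).


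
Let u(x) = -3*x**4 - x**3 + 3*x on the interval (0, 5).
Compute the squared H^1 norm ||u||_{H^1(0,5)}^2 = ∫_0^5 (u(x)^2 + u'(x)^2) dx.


||u||_{H^1}^2 = 111868885/28

The H^1 norm (squared) on an interval (0, L) is
  ||u||_{H^1}^2 = ∫_0^L u(x)^2 dx + ∫_0^L u'(x)^2 dx.
Compute u'(x) = -12*x**3 - 3*x**2 + 3.
Then u(x)^2 = 9*x**8 + 6*x**7 + x**6 - 18*x**5 - 6*x**4 + 9*x**2 and u'(x)^2 = 144*x**6 + 72*x**5 + 9*x**4 - 72*x**3 - 18*x**2 + 9.
Integrate each monomial from 0 to 5 using ∫_0^5 c·x^n dx = c·5^(n+1)/(n+1):
  ∫_0^5 u(x)^2 dx = ∫_0^5 (9*x^8 + 6*x^7 + x^6 - 18*x^5 - 6*x^4 + 9*x^2) dx. Term by term:
    ∫_0^5 9*x^8 dx = 1953125;  ∫_0^5 6*x^7 dx = 1171875/4;  ∫_0^5 x^6 dx = 78125/7;
    ∫_0^5 -18*x^5 dx = -46875;  ∫_0^5 -6*x^4 dx = -3750;  ∫_0^5 9*x^2 dx = 375.
  Sum: 1953125 + 1171875/4 + 78125/7 − 46875 − 3750 + 375 = 61796125/28.
  ∫_0^5 u'(x)^2 dx = ∫_0^5 (144*x^6 + 72*x^5 + 9*x^4 - 72*x^3 - 18*x^2 + 9) dx. Term by term:
    ∫_0^5 144*x^6 dx = 11250000/7;  ∫_0^5 72*x^5 dx = 187500;  ∫_0^5 9*x^4 dx = 5625;
    ∫_0^5 -72*x^3 dx = -11250;  ∫_0^5 -18*x^2 dx = -750;  ∫_0^5 9 dx = 45.
  Sum: 11250000/7 + 187500 + 5625 − 11250 − 750 + 45 = 12518190/7.
Adding: ||u||_{H^1}^2 = 61796125/28 + 12518190/7 = 111868885/28.


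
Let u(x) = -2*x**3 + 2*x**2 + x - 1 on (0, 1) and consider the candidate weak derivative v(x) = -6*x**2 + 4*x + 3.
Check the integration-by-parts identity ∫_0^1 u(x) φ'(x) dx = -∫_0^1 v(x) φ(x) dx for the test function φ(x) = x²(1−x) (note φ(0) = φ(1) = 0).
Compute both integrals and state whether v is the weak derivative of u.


LHS = -1/12, RHS = -1/4. No, v is not the weak derivative of u.

u(x) = -2*x**3 + 2*x**2 + x - 1, classical derivative u'(x) = -6*x**2 + 4*x + 1.
φ(x) = x²(1−x), so φ'(x) = x*(2 - 3*x).
Note φ(0) = φ(1) = 0, so the boundary term u·φ vanishes.
LHS = ∫_0^1 u(x) φ'(x) dx = ∫_0^1 (6*x^5 - 10*x^4 + x^3 + 5*x^2 - 2*x) dx. Term by term:
  ∫_0^1 6*x^5 dx = 1;  ∫_0^1 -10*x^4 dx = -2;  ∫_0^1 x^3 dx = 1/4;
  ∫_0^1 5*x^2 dx = 5/3;  ∫_0^1 -2*x dx = -1.
Sum: 1 − 2 + 1/4 + 5/3 − 1 = -1/12.
So LHS = -1/12.
∫_0^1 v(x) φ(x) dx = ∫_0^1 (6*x^5 - 10*x^4 + x^3 + 3*x^2) dx. Term by term:
  ∫_0^1 6*x^5 dx = 1;  ∫_0^1 -10*x^4 dx = -2;  ∫_0^1 x^3 dx = 1/4;
  ∫_0^1 3*x^2 dx = 1.
Sum: 1 − 2 + 1/4 + 1 = 1/4.
So RHS = -∫_0^1 v(x) φ(x) dx = -1/4.
LHS − RHS = 1/6 ≠ 0, so the identity fails.
(For a valid weak derivative the identity must hold for EVERY test function, in particular this one. The failure shows v is NOT the weak derivative of u.)
Correct weak derivative would be u'(x) = -6*x**2 + 4*x + 1.


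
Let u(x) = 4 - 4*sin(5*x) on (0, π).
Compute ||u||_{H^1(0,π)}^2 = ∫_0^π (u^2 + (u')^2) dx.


||u||_{H^1(0,π)}^2 = -64/5 + 224*π

u'(x) = -20*cos(5*x).
Expand u² and (u')² and integrate term by term on (0, π), using: for integers n ≥ 1, ∫_0^π sin²(nx) dx = ∫_0^π cos²(nx) dx = π/2; for n ≠ n', ∫_0^π sin(nx)sin(n'x) dx = ∫_0^π cos(nx)cos(n'x) dx = 0; and by product-to-sum, ∫_0^π sin(nx)cos(n'x) dx = ½∫_0^π [sin((n+n')x) + sin((n−n')x)] dx, which is 0 when n+n' is even and 2n/(n²−n'²) when n+n' is odd (it need not vanish on (0, π)). For the constant mode: ∫_0^π 1 dx = π, ∫_0^π cos(nx) dx = 0, ∫_0^π sin(nx) dx = (1−(−1)^n)/n.
  u² squared terms: (4)²·∫1 dx = 16·π = 16*π;  (-4)²·∫sin(5x)² dx = 16·π/2 = 8*π.
  u² cross terms: 2·(4)·(-4)·∫1·sin(5x) dx = -32·(2/5) = -64/5.
  So ∫_0^π u² dx = 16*π + 8*π − 64/5 = -64/5 + 24*π.
  (u')² squared terms: (-20)²·∫cos(5x)² dx = 400·π/2 = 200*π.
  So ∫_0^π (u')² dx = 200*π.
||u||_{H^1}^2 = (-64/5 + 24*π) + (200*π) = -64/5 + 224*π.


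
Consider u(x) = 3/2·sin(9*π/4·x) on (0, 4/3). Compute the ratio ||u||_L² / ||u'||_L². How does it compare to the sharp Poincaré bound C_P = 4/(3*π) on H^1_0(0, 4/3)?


||u||_L² / ||u'||_L² = 4/(9*π) < C_P = 4/(3*π).

u(x) = 3/2·sin(9*π/4·x), so u'(x) = 27*π*cos(9*π*x/4)/8.
Writing u(x) = A·sin(kπx/L) with A = 3/2 and k = 3, use ∫_0^L sin²(kπx/L) dx = L/2 and ∫_0^L cos²(kπx/L) dx = L/2.
u² = 9/4·sin²(9*π/4·x) and (u')² = 729*π^2/64·cos²(9*π/4·x), and each of sin², cos² integrates to L/2 = 2/3 over (0, 4/3).
∫_0^4/3 u² dx = 3/2, so ||u||_L² = sqrt(6)/2.
∫_0^4/3 (u')² dx = 243*π^2/32, so ||u'||_L² = 9*sqrt(6)*π/8.
Ratio ||u||_L² / ||u'||_L² = 4/(9*π).
Sharp Poincaré constant on H^1_0(0, 4/3) is C_P = L/π = 4/(3*π), achieved by sin(3*π/4·x).
This is the k = 3 harmonic; the ratio L/(kπ) is strictly less than C_P = L/π, consistent with the sharp inequality ||u||_L² ≤ C_P ||u'||_L².


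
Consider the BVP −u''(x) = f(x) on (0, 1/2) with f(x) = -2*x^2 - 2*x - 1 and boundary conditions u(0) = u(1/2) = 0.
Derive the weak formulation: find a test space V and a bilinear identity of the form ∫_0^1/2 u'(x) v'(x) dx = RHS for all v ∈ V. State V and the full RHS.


V = H^1_0(0, 1/2) (so v(0) = v(1/2) = 0); weak form: ∫_0^1/2 u'v' dx = ∫_0^1/2 (-2*x^2 - 2*x - 1) v dx for all v ∈ V.

Multiply both sides by a test function v and integrate from 0 to 1/2:
  ∫_0^1/2 −u''(x) v(x) dx = ∫_0^1/2 f(x) v(x) dx.
Integrate the LHS by parts once:
  ∫_0^1/2 −u'' v dx = −[u'(x) v(x)]_0^1/2 + ∫_0^1/2 u'(x) v'(x) dx.
Thus ∫_0^1/2 u'(x) v'(x) dx = ∫_0^1/2 f(x) v(x) dx + [u'(x) v(x)]_0^1/2.
Choose V so that boundary terms are either known or forced to vanish.
u is Dirichlet: u(0) = u(1/2) = 0. Let V = H^1_0(0, 1/2); then v(0) = v(1/2) = 0, and [u' v]_0^1/2 = 0.
Weak formulation: find u (satisfying any essential BC) such that ∫_0^1/2 u'(x) v'(x) dx = ∫_0^1/2 f v dx for all v ∈ V.
Substituting f(x) = -2*x^2 - 2*x - 1, the right-hand side is ∫_0^1/2 (-2*x^2 - 2*x - 1) v dx.


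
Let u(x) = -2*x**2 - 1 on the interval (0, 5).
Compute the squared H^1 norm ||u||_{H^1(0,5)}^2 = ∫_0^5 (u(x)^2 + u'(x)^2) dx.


||u||_{H^1}^2 = 10015/3

The H^1 norm (squared) on an interval (0, L) is
  ||u||_{H^1}^2 = ∫_0^L u(x)^2 dx + ∫_0^L u'(x)^2 dx.
Compute u'(x) = -4*x.
Then u(x)^2 = 4*x**4 + 4*x**2 + 1 and u'(x)^2 = 16*x**2.
Integrate each monomial from 0 to 5 using ∫_0^5 c·x^n dx = c·5^(n+1)/(n+1):
  ∫_0^5 u(x)^2 dx = ∫_0^5 (4*x^4 + 4*x^2 + 1) dx. Term by term:
    ∫_0^5 4*x^4 dx = 2500;  ∫_0^5 4*x^2 dx = 500/3;  ∫_0^5 1 dx = 5.
  Sum: 2500 + 500/3 + 5 = 8015/3.
  ∫_0^5 u'(x)^2 dx = ∫_0^5 (16*x^2) dx. Term by term:
    ∫_0^5 16*x^2 dx = 2000/3.
Adding: ||u||_{H^1}^2 = 8015/3 + 2000/3 = 10015/3.


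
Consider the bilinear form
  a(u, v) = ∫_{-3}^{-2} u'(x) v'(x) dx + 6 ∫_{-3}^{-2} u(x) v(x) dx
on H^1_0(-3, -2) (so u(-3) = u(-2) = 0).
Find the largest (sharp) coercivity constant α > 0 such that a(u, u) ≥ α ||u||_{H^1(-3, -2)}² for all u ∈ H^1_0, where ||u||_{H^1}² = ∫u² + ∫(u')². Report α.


α = 1

Coercivity of a(·,·) on H^1_0(-3, -2) means a(u, u) ≥ α ||u||_{H^1}² for every u ∈ H^1_0.
The interval has length L = 1, and Poincaré/coercivity depend only on L. Here a(u, u) = ∫(u')² + (6)·∫u².
Here c = 6 ≥ 1, so a(u,u) = ∫(u')² + c∫u² ≥ ∫(u')² + ∫u² = ||u||_{H^1}², i.e. α = 1 works. No larger α is possible: a(u,u) ≥ α||u||_{H^1}² means (1−α)∫(u')² ≥ (α−c)∫u², and for the modes u_n = sin(nπ(x−x₀)/L) (x₀ the left endpoint) one has ∫u_n²/∫(u_n')² = (L/(nπ))² → 0, so a(u_n,u_n)/||u_n||_{H^1}² → 1. Hence the optimal constant is α = 1.
Therefore α = 1.


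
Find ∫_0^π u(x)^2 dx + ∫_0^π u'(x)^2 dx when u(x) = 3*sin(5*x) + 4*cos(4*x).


||u||_{H^1(0,π)}^2 = 1360/3 + 253*π

u'(x) = -16*sin(4*x) + 15*cos(5*x).
Expand u² and (u')² and integrate term by term on (0, π), using: for integers n ≥ 1, ∫_0^π sin²(nx) dx = ∫_0^π cos²(nx) dx = π/2; for n ≠ n', ∫_0^π sin(nx)sin(n'x) dx = ∫_0^π cos(nx)cos(n'x) dx = 0; and by product-to-sum, ∫_0^π sin(nx)cos(n'x) dx = ½∫_0^π [sin((n+n')x) + sin((n−n')x)] dx, which is 0 when n+n' is even and 2n/(n²−n'²) when n+n' is odd (it need not vanish on (0, π)).
  u² squared terms: (3)²·∫sin(5x)² dx = 9·π/2 = 9*π/2;  (4)²·∫cos(4x)² dx = 16·π/2 = 8*π.
  u² cross terms: 2·(3)·(4)·∫sin(5x)·cos(4x) dx = 24·(10/9) = 80/3.
  So ∫_0^π u² dx = 9*π/2 + 8*π + 80/3 = 80/3 + 25*π/2.
  (u')² squared terms: (-16)²·∫sin(4x)² dx = 256·π/2 = 128*π;  (15)²·∫cos(5x)² dx = 225·π/2 = 225*π/2.
  (u')² cross terms: 2·(-16)·(15)·∫sin(4x)·cos(5x) dx = -480·(-8/9) = 1280/3.
  So ∫_0^π (u')² dx = 128*π + 225*π/2 + 1280/3 = 1280/3 + 481*π/2.
||u||_{H^1}^2 = (80/3 + 25*π/2) + (1280/3 + 481*π/2) = 1360/3 + 253*π.


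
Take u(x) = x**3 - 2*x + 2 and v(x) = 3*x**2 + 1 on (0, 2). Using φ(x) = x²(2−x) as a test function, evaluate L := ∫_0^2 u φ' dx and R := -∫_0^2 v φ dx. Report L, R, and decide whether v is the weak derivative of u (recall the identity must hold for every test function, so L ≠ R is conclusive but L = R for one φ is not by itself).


LHS = -56/15, RHS = -116/15. No, v is not the weak derivative of u.

u(x) = x**3 - 2*x + 2, classical derivative u'(x) = 3*x**2 - 2.
φ(x) = x²(2−x), so φ'(x) = x*(4 - 3*x).
Note φ(0) = φ(2) = 0, so the boundary term u·φ vanishes.
LHS = ∫_0^2 u(x) φ'(x) dx = ∫_0^2 (-3*x^5 + 4*x^4 + 6*x^3 - 14*x^2 + 8*x) dx. Term by term:
  ∫_0^2 -3*x^5 dx = -32;  ∫_0^2 4*x^4 dx = 128/5;  ∫_0^2 6*x^3 dx = 24;
  ∫_0^2 -14*x^2 dx = -112/3;  ∫_0^2 8*x dx = 16.
Sum: -32 + 128/5 + 24 − 112/3 + 16 = -56/15.
So LHS = -56/15.
∫_0^2 v(x) φ(x) dx = ∫_0^2 (-3*x^5 + 6*x^4 - x^3 + 2*x^2) dx. Term by term:
  ∫_0^2 -3*x^5 dx = -32;  ∫_0^2 6*x^4 dx = 192/5;  ∫_0^2 -x^3 dx = -4;
  ∫_0^2 2*x^2 dx = 16/3.
Sum: -32 + 192/5 − 4 + 16/3 = 116/15.
So RHS = -∫_0^2 v(x) φ(x) dx = -116/15.
LHS − RHS = 4 ≠ 0, so the identity fails.
(For a valid weak derivative the identity must hold for EVERY test function, in particular this one. The failure shows v is NOT the weak derivative of u.)
Correct weak derivative would be u'(x) = 3*x**2 - 2.


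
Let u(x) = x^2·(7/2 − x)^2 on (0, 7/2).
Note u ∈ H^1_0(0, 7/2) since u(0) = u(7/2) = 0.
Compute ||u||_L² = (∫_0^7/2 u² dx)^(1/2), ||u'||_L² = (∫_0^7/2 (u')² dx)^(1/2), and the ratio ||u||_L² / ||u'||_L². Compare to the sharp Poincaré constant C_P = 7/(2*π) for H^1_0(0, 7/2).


||u||_L² / ||u'||_L² = 7*sqrt(3)/12 < C_P = 7/(2*π).

u(x) = x^2·(7/2 − x)^2, so u'(x) = x*(2*x - 7)*(4*x - 7)/2.
u(x) = x^2·(7/2 − x)^2 vanishes at x = 0 and x = 7/2, so u ∈ H^1_0(0, 7/2). Differentiate via the product rule and integrate the resulting polynomials term by term.
  ∫_0^7/2 u² dx = ∫_0^7/2 (x^8 - 14*x^7 + 147*x^6/2 - 343*x^5/2 + 2401*x^4/16) dx. Term by term:
    ∫_0^7/2 x^8 dx = 40353607/4608;  ∫_0^7/2 -14*x^7 dx = -40353607/1024;  ∫_0^7/2 147*x^6/2 dx = 17294403/256;
    ∫_0^7/2 -343*x^5/2 dx = -40353607/768;  ∫_0^7/2 2401*x^4/16 dx = 40353607/2560.
  Sum: 40353607/4608 − 40353607/1024 + 17294403/256 − 40353607/768 + 40353607/2560 = 5764801/46080.
  ∫_0^7/2 (u')² dx = ∫_0^7/2 (16*x^6 - 168*x^5 + 637*x^4 - 1029*x^3 + 2401*x^2/4) dx. Term by term:
    ∫_0^7/2 16*x^6 dx = 117649/8;  ∫_0^7/2 -168*x^5 dx = -823543/16;  ∫_0^7/2 637*x^4 dx = 10706059/160;
    ∫_0^7/2 -1029*x^3 dx = -2470629/64;  ∫_0^7/2 2401*x^2/4 dx = 823543/96.
  Sum: 117649/8 − 823543/16 + 10706059/160 − 2470629/64 + 823543/96 = 117649/960.
∫_0^7/2 u² dx = 5764801/46080, so ||u||_L² = 2401*sqrt(5)/480.
∫_0^7/2 (u')² dx = 117649/960, so ||u'||_L² = 343*sqrt(15)/120.
Ratio ||u||_L² / ||u'||_L² = 7*sqrt(3)/12.
Sharp Poincaré constant on H^1_0(0, 7/2) is C_P = L/π = 7/(2*π), achieved by sin(2*π/7·x).
A polynomial bump cannot attain the sharp Poincaré constant (only the first sine eigenfunction does), so the ratio is strictly less than C_P, consistent with ||u||_L² ≤ C_P ||u'||_L².


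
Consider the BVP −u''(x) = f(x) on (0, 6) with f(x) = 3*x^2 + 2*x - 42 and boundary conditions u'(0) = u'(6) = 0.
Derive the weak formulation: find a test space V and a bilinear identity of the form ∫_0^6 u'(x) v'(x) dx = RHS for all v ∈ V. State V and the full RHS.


V = H^1(0, 6) (no boundary constraint on v; u is determined up to an additive constant); weak form: ∫_0^6 u'v' dx = ∫_0^6 (3*x^2 + 2*x - 42) v dx for all v ∈ V.

Multiply both sides by a test function v and integrate from 0 to 6:
  ∫_0^6 −u''(x) v(x) dx = ∫_0^6 f(x) v(x) dx.
Integrate the LHS by parts once:
  ∫_0^6 −u'' v dx = −[u'(x) v(x)]_0^6 + ∫_0^6 u'(x) v'(x) dx.
Thus ∫_0^6 u'(x) v'(x) dx = ∫_0^6 f(x) v(x) dx + [u'(x) v(x)]_0^6.
Choose V so that boundary terms are either known or forced to vanish.
u has homogeneous Neumann: u'(0) = u'(6) = 0. So [u' v]_0^6 = 0·v(6) − 0·v(0) = 0 for any v; take V = H^1(0, 6).
Weak formulation: find u (satisfying any essential BC) such that ∫_0^6 u'(x) v'(x) dx = ∫_0^6 f v dx for all v ∈ V (homogeneous Neumann, so boundary terms vanish).
Substituting f(x) = 3*x^2 + 2*x - 42, the right-hand side is ∫_0^6 (3*x^2 + 2*x - 42) v dx.
Compatibility check (pure Neumann): taking v ≡ 1 ∈ V gives 0 = ∫_0^6 f dx + (0) − (0), i.e. ∫_0^6 f dx must equal u'(0) − u'(6) = 0. Indeed ∫_0^6 (3*x^2 + 2*x - 42) dx = 0, so the data are compatible. The solution is then unique only up to an additive constant (fix it e.g. by requiring ∫_0^6 u dx = 0).


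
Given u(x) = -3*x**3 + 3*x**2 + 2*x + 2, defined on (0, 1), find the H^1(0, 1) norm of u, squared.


||u||_{H^1}^2 = 1703/105

The H^1 norm (squared) on an interval (0, L) is
  ||u||_{H^1}^2 = ∫_0^L u(x)^2 dx + ∫_0^L u'(x)^2 dx.
Compute u'(x) = -9*x**2 + 6*x + 2.
Then u(x)^2 = 9*x**6 - 18*x**5 - 3*x**4 + 16*x**2 + 8*x + 4 and u'(x)^2 = 81*x**4 - 108*x**3 + 24*x + 4.
Integrate each monomial from 0 to 1 using ∫_0^1 c·x^n dx = c·1^(n+1)/(n+1):
  ∫_0^1 u(x)^2 dx = ∫_0^1 (9*x^6 - 18*x^5 - 3*x^4 + 16*x^2 + 8*x + 4) dx. Term by term:
    ∫_0^1 9*x^6 dx = 9/7;  ∫_0^1 -18*x^5 dx = -3;  ∫_0^1 -3*x^4 dx = -3/5;
    ∫_0^1 16*x^2 dx = 16/3;  ∫_0^1 8*x dx = 4;  ∫_0^1 4 dx = 4.
  Sum: 9/7 − 3 − 3/5 + 16/3 + 4 + 4 = 1157/105.
  ∫_0^1 u'(x)^2 dx = ∫_0^1 (81*x^4 - 108*x^3 + 24*x + 4) dx. Term by term:
    ∫_0^1 81*x^4 dx = 81/5;  ∫_0^1 -108*x^3 dx = -27;  ∫_0^1 24*x dx = 12;
    ∫_0^1 4 dx = 4.
  Sum: 81/5 − 27 + 12 + 4 = 26/5.
Adding: ||u||_{H^1}^2 = 1157/105 + 26/5 = 1703/105.


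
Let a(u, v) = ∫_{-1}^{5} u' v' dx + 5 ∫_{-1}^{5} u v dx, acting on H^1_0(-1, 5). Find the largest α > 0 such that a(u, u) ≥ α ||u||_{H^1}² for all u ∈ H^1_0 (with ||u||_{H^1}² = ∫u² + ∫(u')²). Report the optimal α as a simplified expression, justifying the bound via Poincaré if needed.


α = 1

Coercivity of a(·,·) on H^1_0(-1, 5) means a(u, u) ≥ α ||u||_{H^1}² for every u ∈ H^1_0.
The interval has length L = 6, and Poincaré/coercivity depend only on L. Here a(u, u) = ∫(u')² + (5)·∫u².
Here c = 5 ≥ 1, so a(u,u) = ∫(u')² + c∫u² ≥ ∫(u')² + ∫u² = ||u||_{H^1}², i.e. α = 1 works. No larger α is possible: a(u,u) ≥ α||u||_{H^1}² means (1−α)∫(u')² ≥ (α−c)∫u², and for the modes u_n = sin(nπ(x−x₀)/L) (x₀ the left endpoint) one has ∫u_n²/∫(u_n')² = (L/(nπ))² → 0, so a(u_n,u_n)/||u_n||_{H^1}² → 1. Hence the optimal constant is α = 1.
Therefore α = 1.


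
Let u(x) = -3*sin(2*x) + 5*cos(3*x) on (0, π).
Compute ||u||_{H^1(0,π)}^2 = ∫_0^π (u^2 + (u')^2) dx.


||u||_{H^1(0,π)}^2 = 240 + 295*π/2

u'(x) = -15*sin(3*x) - 6*cos(2*x).
Expand u² and (u')² and integrate term by term on (0, π), using: for integers n ≥ 1, ∫_0^π sin²(nx) dx = ∫_0^π cos²(nx) dx = π/2; for n ≠ n', ∫_0^π sin(nx)sin(n'x) dx = ∫_0^π cos(nx)cos(n'x) dx = 0; and by product-to-sum, ∫_0^π sin(nx)cos(n'x) dx = ½∫_0^π [sin((n+n')x) + sin((n−n')x)] dx, which is 0 when n+n' is even and 2n/(n²−n'²) when n+n' is odd (it need not vanish on (0, π)).
  u² squared terms: (-3)²·∫sin(2x)² dx = 9·π/2 = 9*π/2;  (5)²·∫cos(3x)² dx = 25·π/2 = 25*π/2.
  u² cross terms: 2·(-3)·(5)·∫sin(2x)·cos(3x) dx = -30·(-4/5) = 24.
  So ∫_0^π u² dx = 9*π/2 + 25*π/2 + 24 = 24 + 17*π.
  (u')² squared terms: (-15)²·∫sin(3x)² dx = 225·π/2 = 225*π/2;  (-6)²·∫cos(2x)² dx = 36·π/2 = 18*π.
  (u')² cross terms: 2·(-15)·(-6)·∫sin(3x)·cos(2x) dx = 180·(6/5) = 216.
  So ∫_0^π (u')² dx = 225*π/2 + 18*π + 216 = 216 + 261*π/2.
||u||_{H^1}^2 = (24 + 17*π) + (216 + 261*π/2) = 240 + 295*π/2.


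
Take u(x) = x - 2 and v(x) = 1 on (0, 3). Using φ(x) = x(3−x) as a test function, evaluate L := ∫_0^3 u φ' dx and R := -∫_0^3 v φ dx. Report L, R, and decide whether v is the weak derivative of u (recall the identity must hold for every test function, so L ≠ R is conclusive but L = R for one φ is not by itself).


LHS = -9/2, RHS = -9/2. Yes, v = u' weakly.

u(x) = x - 2, classical derivative u'(x) = 1.
φ(x) = x(3−x), so φ'(x) = 3 - 2*x.
Note φ(0) = φ(3) = 0, so the boundary term u·φ vanishes.
LHS = ∫_0^3 u(x) φ'(x) dx = ∫_0^3 (-2*x^2 + 7*x - 6) dx. Term by term:
  ∫_0^3 -2*x^2 dx = -18;  ∫_0^3 7*x dx = 63/2;  ∫_0^3 -6 dx = -18.
Sum: -18 + 63/2 − 18 = -9/2.
So LHS = -9/2.
∫_0^3 v(x) φ(x) dx = ∫_0^3 (-x^2 + 3*x) dx. Term by term:
  ∫_0^3 -x^2 dx = -9;  ∫_0^3 3*x dx = 27/2.
Sum: -9 + 27/2 = 9/2.
So RHS = -∫_0^3 v(x) φ(x) dx = -9/2.
LHS = RHS, so the identity holds for this test φ.
Moreover u is smooth here and v(x) = u'(x) = 1 pointwise, so the identity holds for every test function. Hence v is the weak derivative of u.


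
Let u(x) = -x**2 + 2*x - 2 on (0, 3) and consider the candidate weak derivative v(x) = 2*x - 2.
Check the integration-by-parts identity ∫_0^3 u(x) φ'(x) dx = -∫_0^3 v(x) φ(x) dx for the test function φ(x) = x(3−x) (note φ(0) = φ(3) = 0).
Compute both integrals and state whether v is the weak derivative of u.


LHS = 9/2, RHS = -9/2. No, v is not the weak derivative of u.

u(x) = -x**2 + 2*x - 2, classical derivative u'(x) = 2 - 2*x.
φ(x) = x(3−x), so φ'(x) = 3 - 2*x.
Note φ(0) = φ(3) = 0, so the boundary term u·φ vanishes.
LHS = ∫_0^3 u(x) φ'(x) dx = ∫_0^3 (2*x^3 - 7*x^2 + 10*x - 6) dx. Term by term:
  ∫_0^3 2*x^3 dx = 81/2;  ∫_0^3 -7*x^2 dx = -63;  ∫_0^3 10*x dx = 45;
  ∫_0^3 -6 dx = -18.
Sum: 81/2 − 63 + 45 − 18 = 9/2.
So LHS = 9/2.
∫_0^3 v(x) φ(x) dx = ∫_0^3 (-2*x^3 + 8*x^2 - 6*x) dx. Term by term:
  ∫_0^3 -2*x^3 dx = -81/2;  ∫_0^3 8*x^2 dx = 72;  ∫_0^3 -6*x dx = -27.
Sum: -81/2 + 72 − 27 = 9/2.
So RHS = -∫_0^3 v(x) φ(x) dx = -9/2.
LHS − RHS = 9 ≠ 0, so the identity fails.
(For a valid weak derivative the identity must hold for EVERY test function, in particular this one. The failure shows v is NOT the weak derivative of u.)
Correct weak derivative would be u'(x) = 2 - 2*x.


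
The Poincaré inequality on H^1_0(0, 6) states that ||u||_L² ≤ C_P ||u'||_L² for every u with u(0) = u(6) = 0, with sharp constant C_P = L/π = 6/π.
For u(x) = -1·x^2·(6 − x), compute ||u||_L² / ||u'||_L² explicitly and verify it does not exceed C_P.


||u||_L² / ||u'||_L² = 3*sqrt(14)/7 < C_P = 6/π.

u(x) = -1·x^2·(6 − x), so u'(x) = 3*x*(x - 4).
u(x) = -1·x^2·(6 − x) vanishes at x = 0 and x = 6, so u ∈ H^1_0(0, 6). Differentiate via the product rule and integrate the resulting polynomials term by term.
  ∫_0^6 u² dx = ∫_0^6 (x^6 - 12*x^5 + 36*x^4) dx. Term by term:
    ∫_0^6 x^6 dx = 279936/7;  ∫_0^6 -12*x^5 dx = -93312;  ∫_0^6 36*x^4 dx = 279936/5.
  Sum: 279936/7 − 93312 + 279936/5 = 93312/35.
  ∫_0^6 (u')² dx = ∫_0^6 (9*x^4 - 72*x^3 + 144*x^2) dx. Term by term:
    ∫_0^6 9*x^4 dx = 69984/5;  ∫_0^6 -72*x^3 dx = -23328;  ∫_0^6 144*x^2 dx = 10368.
  Sum: 69984/5 − 23328 + 10368 = 5184/5.
∫_0^6 u² dx = 93312/35, so ||u||_L² = 216*sqrt(70)/35.
∫_0^6 (u')² dx = 5184/5, so ||u'||_L² = 72*sqrt(5)/5.
Ratio ||u||_L² / ||u'||_L² = 3*sqrt(14)/7.
Sharp Poincaré constant on H^1_0(0, 6) is C_P = L/π = 6/π, achieved by sin(π/6·x).
A polynomial bump cannot attain the sharp Poincaré constant (only the first sine eigenfunction does), so the ratio is strictly less than C_P, consistent with ||u||_L² ≤ C_P ||u'||_L².


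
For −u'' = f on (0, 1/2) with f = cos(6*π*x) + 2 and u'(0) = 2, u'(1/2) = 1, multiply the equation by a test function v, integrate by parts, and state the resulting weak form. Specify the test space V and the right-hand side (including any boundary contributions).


V = H^1(0, 1/2) (v unrestricted at boundary; u is determined up to an additive constant); weak form: ∫_0^1/2 u'v' dx = ∫_0^1/2 (cos(6*π*x) + 2) v dx + v(1/2) − 2·v(0) for all v ∈ V.

Multiply both sides by a test function v and integrate from 0 to 1/2:
  ∫_0^1/2 −u''(x) v(x) dx = ∫_0^1/2 f(x) v(x) dx.
Integrate the LHS by parts once:
  ∫_0^1/2 −u'' v dx = −[u'(x) v(x)]_0^1/2 + ∫_0^1/2 u'(x) v'(x) dx.
Thus ∫_0^1/2 u'(x) v'(x) dx = ∫_0^1/2 f(x) v(x) dx + [u'(x) v(x)]_0^1/2.
Choose V so that boundary terms are either known or forced to vanish.
u has inhomogeneous Neumann u'(0) = 2, u'(1/2) = 1. [u' v]_0^1/2 = (1)·v(1/2) − (2)·v(0) = v(1/2) − 2·v(0). Take V = H^1(0, 1/2); boundary term becomes part of RHS.
Weak formulation: find u (satisfying any essential BC) such that ∫_0^1/2 u'(x) v'(x) dx = ∫_0^1/2 f v dx + v(1/2) − 2·v(0) for all v ∈ V (Neumann data are natural BCs: they enter the RHS as boundary terms).
Substituting f(x) = cos(6*π*x) + 2, the right-hand side is ∫_0^1/2 (cos(6*π*x) + 2) v dx + v(1/2) − 2·v(0).
Compatibility check (pure Neumann): taking v ≡ 1 ∈ V gives 0 = ∫_0^1/2 f dx + (1) − (2), i.e. ∫_0^1/2 f dx must equal u'(0) − u'(1/2) = 1. Indeed ∫_0^1/2 (cos(6*π*x) + 2) dx = 1, so the data are compatible. The solution is then unique only up to an additive constant (fix it e.g. by requiring ∫_0^1/2 u dx = 0).


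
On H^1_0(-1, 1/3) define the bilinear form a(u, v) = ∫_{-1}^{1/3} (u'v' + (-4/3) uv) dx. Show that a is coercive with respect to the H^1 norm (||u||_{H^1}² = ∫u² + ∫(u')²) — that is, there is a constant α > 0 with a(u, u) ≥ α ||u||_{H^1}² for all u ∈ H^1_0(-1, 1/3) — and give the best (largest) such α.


α = (-64 + 27*π^2)/(3*(16 + 9*π^2))

Coercivity of a(·,·) on H^1_0(-1, 1/3) means a(u, u) ≥ α ||u||_{H^1}² for every u ∈ H^1_0.
The interval has length L = 4/3, and Poincaré/coercivity depend only on L. Here a(u, u) = ∫(u')² + (-4/3)·∫u².
Here c = -4/3 < 0 with |c| < (π/L)² = 9*π^2/16, so coercivity still holds. The condition a(u,u) ≥ α||u||_{H^1}² reads (1−α)∫(u')² ≥ (α−c)∫u². Any admissible α is ≤ 1 (rapidly oscillating u have ∫u²/∫(u')² → 0), and α = 1 would force 0 ≥ (1−c)∫u², impossible since c < 1; so 1−α > 0. By the sharp Poincaré inequality on H^1_0 of an interval of length L, ∫(u')² ≥ (π/L)²∫u² with equality for the first sine mode sin(π(x−x₀)/L) (x₀ the left endpoint), so the inequality holds for all u iff (1−α)(π/L)² ≥ α − c, i.e. α ≤ ((π/L)² + c)/((π/L)² + 1) = (1 + c(L/π)²)/(1 + (L/π)²). (Direct route, valid since c ≤ 0: Poincaré gives c∫u² ≥ c(L/π)²∫(u')², so a(u,u) ≥ (1 + c(L/π)²)∫(u')², while ||u||_{H^1}² ≤ (1 + (L/π)²)∫(u')²; dividing yields the same α.) With (π/L)² = 9*π^2/16 and c = -4/3, the largest admissible constant is α = ((π/L)² + c)/((π/L)² + 1).
Simplifying, α = (-64 + 27*π^2)/(3*(16 + 9*π^2)).
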